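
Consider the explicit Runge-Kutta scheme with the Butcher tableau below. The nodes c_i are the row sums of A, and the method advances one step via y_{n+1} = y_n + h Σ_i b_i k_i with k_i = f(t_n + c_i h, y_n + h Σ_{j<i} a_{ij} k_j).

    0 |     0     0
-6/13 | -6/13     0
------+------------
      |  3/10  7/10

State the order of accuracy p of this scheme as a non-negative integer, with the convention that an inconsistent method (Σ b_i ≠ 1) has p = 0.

1

b = (3/10, 7/10)
c = (0, -6/13)
Σ b_i: 3/10·1 + 7/10·1 = 1 ✓
b·c: 7/10·(-6/13) = -21/65 ≠ 1/2 ⇒ order 1.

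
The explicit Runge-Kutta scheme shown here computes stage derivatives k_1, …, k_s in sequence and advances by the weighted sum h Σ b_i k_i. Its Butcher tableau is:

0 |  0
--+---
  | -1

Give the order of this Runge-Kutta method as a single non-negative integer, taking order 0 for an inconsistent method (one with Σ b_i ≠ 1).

b = (-1)
c = (0)
Σ b_i: (-1)·1 = -1 ≠ 1 ⇒ order 0.

0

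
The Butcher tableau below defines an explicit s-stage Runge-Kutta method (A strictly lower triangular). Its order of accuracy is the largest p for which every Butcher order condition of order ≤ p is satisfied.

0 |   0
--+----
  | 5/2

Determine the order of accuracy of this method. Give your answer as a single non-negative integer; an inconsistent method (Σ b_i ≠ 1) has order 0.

0

b = (5/2)
c = (0)
Σ b_i: 5/2·1 = 5/2 ≠ 1 ⇒ order 0.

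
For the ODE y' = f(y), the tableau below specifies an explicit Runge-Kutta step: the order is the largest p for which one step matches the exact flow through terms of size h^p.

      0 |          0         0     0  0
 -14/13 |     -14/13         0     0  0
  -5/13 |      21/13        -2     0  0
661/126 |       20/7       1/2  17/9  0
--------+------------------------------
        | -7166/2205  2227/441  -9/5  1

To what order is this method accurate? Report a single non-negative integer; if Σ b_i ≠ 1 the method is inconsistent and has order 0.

b = (-7166/2205, 2227/441, -9/5, 1)
c = (0, -14/13, -5/13, 661/126)
Ac = (0, 0, 28/13, -148/117)
Σ b_i: (-7166/2205)·1 + 2227/441·1 + (-9/5)·1 + 1·1 = 1 ✓
b·c: 2227/441·(-14/13) + (-9/5)·(-5/13) + 1·661/126 = 1/2 ✓
b·c²: 2227/441·196/169 + (-9/5)·25/169 + 1·436921/15876 = 88838941/2683044 ≠ 1/3 ⇒ order 2.
b·Ac: (-9/5)·28/13 + 1·(-148/117) = -3008/585 ≠ 1/6

2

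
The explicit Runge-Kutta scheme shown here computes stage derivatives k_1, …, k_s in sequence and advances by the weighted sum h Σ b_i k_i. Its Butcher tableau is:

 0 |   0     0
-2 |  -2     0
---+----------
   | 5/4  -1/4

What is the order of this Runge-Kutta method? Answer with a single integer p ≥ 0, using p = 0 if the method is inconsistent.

2

b = (5/4, -1/4)
c = (0, -2)
Σ b_i: 5/4·1 + (-1/4)·1 = 1 ✓
b·c: (-1/4)·(-2) = 1/2 ✓; 2 stages ⇒ order 2.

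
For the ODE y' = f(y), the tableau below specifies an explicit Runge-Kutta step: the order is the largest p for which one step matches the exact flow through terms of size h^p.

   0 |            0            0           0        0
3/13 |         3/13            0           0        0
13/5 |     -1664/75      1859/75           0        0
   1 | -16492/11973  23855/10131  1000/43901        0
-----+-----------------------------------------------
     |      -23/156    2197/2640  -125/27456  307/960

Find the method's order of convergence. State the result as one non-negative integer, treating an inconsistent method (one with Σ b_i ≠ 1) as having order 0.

4

b = (-23/156, 2197/2640, -125/27456, 307/960)
c = (0, 3/13, 13/5, 1)
Ac = (0, 0, 143/25, 185/307)
Σ b_i: (-23/156)·1 + 2197/2640·1 + (-125/27456)·1 + 307/960·1 = 1 ✓
b·c: 2197/2640·3/13 + (-125/27456)·13/5 + 307/960·1 = 1/2 ✓
b·c²: 2197/2640·9/169 + (-125/27456)·169/25 + 307/960·1 = 1/3 ✓
b·Ac: (-125/27456)·143/25 + 307/960·185/307 = 1/6 ✓
b·c³: 2197/2640·27/2197 + (-125/27456)·2197/125 + 307/960·1 = 1/4 ✓
b·(c∘Ac): (-125/27456)·1859/125 + 307/960·185/307 = 1/8 ✓
b·Ac²: (-125/27456)·33/25 + 307/960·1115/3991 = 1/12 ✓
b·A²c: 307/960·40/307 = 1/24 ✓; 4 stages ⇒ order 4.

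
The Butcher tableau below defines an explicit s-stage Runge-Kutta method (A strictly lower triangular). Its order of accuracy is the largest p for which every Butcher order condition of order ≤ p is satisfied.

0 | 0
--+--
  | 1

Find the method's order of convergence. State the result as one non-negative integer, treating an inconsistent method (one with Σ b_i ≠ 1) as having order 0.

b = (1)
c = (0)
Σ b_i: 1·1 = 1 ✓; 1 stage ⇒ order 1.

1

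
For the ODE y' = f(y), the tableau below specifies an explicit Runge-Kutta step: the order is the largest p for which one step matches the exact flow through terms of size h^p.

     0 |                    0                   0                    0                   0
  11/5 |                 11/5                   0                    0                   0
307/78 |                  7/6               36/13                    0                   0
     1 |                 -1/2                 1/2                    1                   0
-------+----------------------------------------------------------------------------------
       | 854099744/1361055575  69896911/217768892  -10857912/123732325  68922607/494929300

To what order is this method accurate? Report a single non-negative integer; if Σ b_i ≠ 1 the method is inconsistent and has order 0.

b = (854099744/1361055575, 69896911/217768892, -10857912/123732325, 68922607/494929300)
c = (0, 11/5, 307/78, 1)
Ac = (0, 0, 396/65, 982/195)
Σ b_i: 854099744/1361055575·1 + 69896911/217768892·1 + (-10857912/123732325)·1 + 68922607/494929300·1 = 1 ✓
b·c: 69896911/217768892·11/5 + (-10857912/123732325)·307/78 + 68922607/494929300·1 = 1/2 ✓
b·c²: 69896911/217768892·121/25 + (-10857912/123732325)·94249/6084 + 68922607/494929300·1 = 1/3 ✓
b·Ac: (-10857912/123732325)·396/65 + 68922607/494929300·982/195 = 1/6 ✓
b·c³: 69896911/217768892·1331/125 + (-10857912/123732325)·28934443/474552 + 68922607/494929300·1 = -259649892049/144766820250 ≠ 1/4 ⇒ order 3.
b·(c∘Ac): (-10857912/123732325)·20262/845 + 68922607/494929300·982/195 = -5207604007/3711969750 ≠ 1/8
b·Ac²: (-10857912/123732325)·4356/325 + 68922607/494929300·2724307/152100 = 1526557471421/1158134562000 ≠ 1/12
b·A²c: 68922607/494929300·396/65 = 524872161/618661625 ≠ 1/24

3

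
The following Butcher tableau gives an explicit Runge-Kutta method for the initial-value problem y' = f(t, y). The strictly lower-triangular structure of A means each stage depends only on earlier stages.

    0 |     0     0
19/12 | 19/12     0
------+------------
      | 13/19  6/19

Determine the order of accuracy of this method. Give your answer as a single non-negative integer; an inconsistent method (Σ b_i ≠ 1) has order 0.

b = (13/19, 6/19)
c = (0, 19/12)
Σ b_i: 13/19·1 + 6/19·1 = 1 ✓
b·c: 6/19·19/12 = 1/2 ✓; 2 stages ⇒ order 2.

2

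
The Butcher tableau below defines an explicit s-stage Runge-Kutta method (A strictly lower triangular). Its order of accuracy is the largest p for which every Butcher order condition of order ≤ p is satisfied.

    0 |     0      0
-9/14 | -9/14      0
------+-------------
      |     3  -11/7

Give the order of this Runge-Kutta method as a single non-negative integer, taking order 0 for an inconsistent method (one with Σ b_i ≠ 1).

0

b = (3, -11/7)
c = (0, -9/14)
Σ b_i: 3·1 + (-11/7)·1 = 10/7 ≠ 1 ⇒ order 0.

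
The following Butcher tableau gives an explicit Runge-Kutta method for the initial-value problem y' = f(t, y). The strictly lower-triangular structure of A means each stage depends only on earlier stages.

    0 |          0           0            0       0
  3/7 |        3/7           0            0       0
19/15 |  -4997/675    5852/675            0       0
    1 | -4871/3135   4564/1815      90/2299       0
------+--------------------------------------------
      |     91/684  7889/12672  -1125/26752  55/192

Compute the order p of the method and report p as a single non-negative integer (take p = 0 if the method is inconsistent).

b = (91/684, 7889/12672, -1125/26752, 55/192)
c = (0, 3/7, 19/15, 1)
Ac = (0, 0, 836/225, 62/55)
Σ b_i: 91/684·1 + 7889/12672·1 + (-1125/26752)·1 + 55/192·1 = 1 ✓
b·c: 7889/12672·3/7 + (-1125/26752)·19/15 + 55/192·1 = 1/2 ✓
b·c²: 7889/12672·9/49 + (-1125/26752)·361/225 + 55/192·1 = 1/3 ✓
b·Ac: (-1125/26752)·836/225 + 55/192·62/55 = 1/6 ✓
b·c³: 7889/12672·27/343 + (-1125/26752)·6859/3375 + 55/192·1 = 1/4 ✓
b·(c∘Ac): (-1125/26752)·15884/3375 + 55/192·62/55 = 1/8 ✓
b·Ac²: (-1125/26752)·836/525 + 55/192·202/385 = 1/12 ✓
b·A²c: 55/192·8/55 = 1/24 ✓; 4 stages ⇒ order 4.

4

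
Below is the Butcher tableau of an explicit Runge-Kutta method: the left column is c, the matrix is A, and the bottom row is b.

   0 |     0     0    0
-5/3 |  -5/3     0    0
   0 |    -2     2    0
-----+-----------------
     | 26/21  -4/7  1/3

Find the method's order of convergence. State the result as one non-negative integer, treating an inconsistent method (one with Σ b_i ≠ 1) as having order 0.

1

b = (26/21, -4/7, 1/3)
c = (0, -5/3, 0)
Ac = (0, 0, -10/3)
Σ b_i: 26/21·1 + (-4/7)·1 + 1/3·1 = 1 ✓
b·c: (-4/7)·(-5/3) = 20/21 ≠ 1/2 ⇒ order 1.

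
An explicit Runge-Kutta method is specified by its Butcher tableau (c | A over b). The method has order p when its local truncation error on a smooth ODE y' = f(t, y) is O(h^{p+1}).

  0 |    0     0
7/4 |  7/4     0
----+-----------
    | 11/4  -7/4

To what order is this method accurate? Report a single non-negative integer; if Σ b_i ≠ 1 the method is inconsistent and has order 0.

b = (11/4, -7/4)
c = (0, 7/4)
Σ b_i: 11/4·1 + (-7/4)·1 = 1 ✓
b·c: (-7/4)·7/4 = -49/16 ≠ 1/2 ⇒ order 1.

1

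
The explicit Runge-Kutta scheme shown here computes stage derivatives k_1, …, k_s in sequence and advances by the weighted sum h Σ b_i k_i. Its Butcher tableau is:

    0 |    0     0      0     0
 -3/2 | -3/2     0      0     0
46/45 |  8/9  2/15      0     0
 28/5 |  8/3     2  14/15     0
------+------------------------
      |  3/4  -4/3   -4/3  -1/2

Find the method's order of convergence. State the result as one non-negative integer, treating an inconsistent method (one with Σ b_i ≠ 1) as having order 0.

b = (3/4, -4/3, -4/3, -1/2)
c = (0, -3/2, 46/45, 28/5)
Ac = (0, 0, -1/5, -1381/675)
Σ b_i: 3/4·1 + (-4/3)·1 + (-4/3)·1 + (-1/2)·1 = -29/12 ≠ 1 ⇒ order 0.

0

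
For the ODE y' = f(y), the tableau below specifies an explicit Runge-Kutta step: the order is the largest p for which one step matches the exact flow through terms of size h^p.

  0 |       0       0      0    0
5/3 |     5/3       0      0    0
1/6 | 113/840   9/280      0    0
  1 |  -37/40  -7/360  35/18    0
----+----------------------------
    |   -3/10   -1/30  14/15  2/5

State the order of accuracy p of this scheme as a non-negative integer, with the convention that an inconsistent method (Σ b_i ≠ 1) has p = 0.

b = (-3/10, -1/30, 14/15, 2/5)
c = (0, 5/3, 1/6, 1)
Ac = (0, 0, 3/56, 7/24)
Σ b_i: (-3/10)·1 + (-1/30)·1 + 14/15·1 + 2/5·1 = 1 ✓
b·c: (-1/30)·5/3 + 14/15·1/6 + 2/5·1 = 1/2 ✓
b·c²: (-1/30)·25/9 + 14/15·1/36 + 2/5·1 = 1/3 ✓
b·Ac: 14/15·3/56 + 2/5·7/24 = 1/6 ✓
b·c³: (-1/30)·125/27 + 14/15·1/216 + 2/5·1 = 1/4 ✓
b·(c∘Ac): 14/15·1/112 + 2/5·7/24 = 1/8 ✓
b·Ac²: 14/15·5/56 = 1/12 ✓
b·A²c: 2/5·5/48 = 1/24 ✓; 4 stages ⇒ order 4.

4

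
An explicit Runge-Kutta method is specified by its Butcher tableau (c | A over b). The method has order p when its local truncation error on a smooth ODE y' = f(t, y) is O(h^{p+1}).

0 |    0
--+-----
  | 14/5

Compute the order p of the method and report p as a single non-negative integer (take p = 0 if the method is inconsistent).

b = (14/5)
c = (0)
Σ b_i: 14/5·1 = 14/5 ≠ 1 ⇒ order 0.

0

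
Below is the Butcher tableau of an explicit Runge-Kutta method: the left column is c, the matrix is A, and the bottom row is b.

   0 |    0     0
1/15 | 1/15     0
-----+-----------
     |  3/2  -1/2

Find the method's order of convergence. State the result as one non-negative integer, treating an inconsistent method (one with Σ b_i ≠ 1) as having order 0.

b = (3/2, -1/2)
c = (0, 1/15)
Σ b_i: 3/2·1 + (-1/2)·1 = 1 ✓
b·c: (-1/2)·1/15 = -1/30 ≠ 1/2 ⇒ order 1.

1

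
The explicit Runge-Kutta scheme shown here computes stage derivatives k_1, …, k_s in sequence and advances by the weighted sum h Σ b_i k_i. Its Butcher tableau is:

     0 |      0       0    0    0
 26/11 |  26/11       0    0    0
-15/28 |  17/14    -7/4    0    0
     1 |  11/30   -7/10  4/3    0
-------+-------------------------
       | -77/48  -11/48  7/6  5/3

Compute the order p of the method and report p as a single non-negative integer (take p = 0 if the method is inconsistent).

2

b = (-77/48, -11/48, 7/6, 5/3)
c = (0, 26/11, -15/28, 1)
Ac = (0, 0, -91/22, -912/385)
Σ b_i: (-77/48)·1 + (-11/48)·1 + 7/6·1 + 5/3·1 = 1 ✓
b·c: (-11/48)·26/11 + 7/6·(-15/28) + 5/3·1 = 1/2 ✓
b·c²: (-11/48)·676/121 + 7/6·225/784 + 5/3·1 = 1777/2464 ≠ 1/3 ⇒ order 2.
b·Ac: 7/6·(-91/22) + 5/3·(-912/385) = -737/84 ≠ 1/6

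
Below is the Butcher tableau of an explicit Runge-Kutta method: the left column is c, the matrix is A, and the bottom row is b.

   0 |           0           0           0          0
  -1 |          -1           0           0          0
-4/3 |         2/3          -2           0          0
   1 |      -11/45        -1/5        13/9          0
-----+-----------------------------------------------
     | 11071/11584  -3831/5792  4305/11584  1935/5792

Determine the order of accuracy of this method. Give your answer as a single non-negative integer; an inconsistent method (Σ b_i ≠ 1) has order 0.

b = (11071/11584, -3831/5792, 4305/11584, 1935/5792)
c = (0, -1, -4/3, 1)
Ac = (0, 0, 2, -233/135)
Σ b_i: 11071/11584·1 + (-3831/5792)·1 + 4305/11584·1 + 1935/5792·1 = 1 ✓
b·c: (-3831/5792)·(-1) + 4305/11584·(-4/3) + 1935/5792·1 = 1/2 ✓
b·c²: (-3831/5792)·1 + 4305/11584·16/9 + 1935/5792·1 = 1/3 ✓
b·Ac: 4305/11584·2 + 1935/5792·(-233/135) = 1/6 ✓
b·c³: (-3831/5792)·(-1) + 4305/11584·(-64/27) + 1935/5792·1 = 2987/26064 ≠ 1/4 ⇒ order 3.
b·(c∘Ac): 4305/11584·(-8/3) + 1935/5792·(-233/135) = -27239/17376 ≠ 1/8
b·Ac²: 4305/11584·(-2) + 1935/5792·959/405 = 623/13032 ≠ 1/12
b·A²c: 1935/5792·26/9 = 2795/2896 ≠ 1/24

3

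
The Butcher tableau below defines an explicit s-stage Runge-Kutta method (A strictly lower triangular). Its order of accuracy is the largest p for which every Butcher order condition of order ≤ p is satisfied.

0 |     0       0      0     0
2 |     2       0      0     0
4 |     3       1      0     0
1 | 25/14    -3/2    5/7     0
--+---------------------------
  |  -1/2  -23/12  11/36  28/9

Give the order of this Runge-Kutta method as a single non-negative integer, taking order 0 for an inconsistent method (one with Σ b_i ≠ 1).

3

b = (-1/2, -23/12, 11/36, 28/9)
c = (0, 2, 4, 1)
Ac = (0, 0, 2, -1/7)
Σ b_i: (-1/2)·1 + (-23/12)·1 + 11/36·1 + 28/9·1 = 1 ✓
b·c: (-23/12)·2 + 11/36·4 + 28/9·1 = 1/2 ✓
b·c²: (-23/12)·4 + 11/36·16 + 28/9·1 = 1/3 ✓
b·Ac: 11/36·2 + 28/9·(-1/7) = 1/6 ✓
b·c³: (-23/12)·8 + 11/36·64 + 28/9·1 = 22/3 ≠ 1/4 ⇒ order 3.
b·(c∘Ac): 11/36·8 + 28/9·(-1/7) = 2 ≠ 1/8
b·Ac²: 11/36·4 + 28/9·38/7 = 163/9 ≠ 1/12
b·A²c: 28/9·10/7 = 40/9 ≠ 1/24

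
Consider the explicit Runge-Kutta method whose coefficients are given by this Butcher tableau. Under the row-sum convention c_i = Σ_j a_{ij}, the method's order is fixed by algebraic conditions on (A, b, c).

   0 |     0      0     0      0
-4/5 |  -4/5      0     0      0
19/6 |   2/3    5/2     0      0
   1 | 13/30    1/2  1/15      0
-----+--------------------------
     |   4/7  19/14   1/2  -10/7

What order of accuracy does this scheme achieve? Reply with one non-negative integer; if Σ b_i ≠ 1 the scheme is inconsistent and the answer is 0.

b = (4/7, 19/14, 1/2, -10/7)
c = (0, -4/5, 19/6, 1)
Ac = (0, 0, -2, -17/90)
Σ b_i: 4/7·1 + 19/14·1 + 1/2·1 + (-10/7)·1 = 1 ✓
b·c: 19/14·(-4/5) + 1/2·19/6 + (-10/7)·1 = -391/420 ≠ 1/2 ⇒ order 1.

1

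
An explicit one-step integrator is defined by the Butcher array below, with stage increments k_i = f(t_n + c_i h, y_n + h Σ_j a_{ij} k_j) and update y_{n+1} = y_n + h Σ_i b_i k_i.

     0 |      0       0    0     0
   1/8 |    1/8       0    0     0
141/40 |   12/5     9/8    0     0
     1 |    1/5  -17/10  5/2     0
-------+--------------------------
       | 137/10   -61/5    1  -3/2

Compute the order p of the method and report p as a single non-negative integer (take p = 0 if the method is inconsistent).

b = (137/10, -61/5, 1, -3/2)
c = (0, 1/8, 141/40, 1)
Ac = (0, 0, 9/64, 43/5)
Σ b_i: 137/10·1 + (-61/5)·1 + 1·1 + (-3/2)·1 = 1 ✓
b·c: (-61/5)·1/8 + 1·141/40 + (-3/2)·1 = 1/2 ✓
b·c²: (-61/5)·1/64 + 1·19881/1600 + (-3/2)·1 = 2147/200 ≠ 1/3 ⇒ order 2.
b·Ac: 1·9/64 + (-3/2)·43/5 = -4083/320 ≠ 1/6

2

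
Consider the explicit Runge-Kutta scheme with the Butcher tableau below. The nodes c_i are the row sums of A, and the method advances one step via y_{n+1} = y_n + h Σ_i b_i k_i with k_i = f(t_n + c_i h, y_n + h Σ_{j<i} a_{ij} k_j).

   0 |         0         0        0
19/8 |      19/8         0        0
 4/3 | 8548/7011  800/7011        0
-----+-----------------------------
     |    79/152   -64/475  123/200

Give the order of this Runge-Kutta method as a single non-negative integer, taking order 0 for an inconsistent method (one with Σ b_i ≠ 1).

b = (79/152, -64/475, 123/200)
c = (0, 19/8, 4/3)
Ac = (0, 0, 100/369)
Σ b_i: 79/152·1 + (-64/475)·1 + 123/200·1 = 1 ✓
b·c: (-64/475)·19/8 + 123/200·4/3 = 1/2 ✓
b·c²: (-64/475)·361/64 + 123/200·16/9 = 1/3 ✓
b·Ac: 123/200·100/369 = 1/6 ✓; 3 stages ⇒ order 3.

3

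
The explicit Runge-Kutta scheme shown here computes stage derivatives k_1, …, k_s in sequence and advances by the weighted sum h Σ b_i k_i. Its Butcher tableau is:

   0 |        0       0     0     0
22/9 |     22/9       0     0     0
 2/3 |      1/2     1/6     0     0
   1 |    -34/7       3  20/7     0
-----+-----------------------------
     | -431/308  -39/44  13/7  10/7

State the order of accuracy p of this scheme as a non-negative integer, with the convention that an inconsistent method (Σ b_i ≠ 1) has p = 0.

2

b = (-431/308, -39/44, 13/7, 10/7)
c = (0, 22/9, 2/3, 1)
Ac = (0, 0, 11/27, 194/21)
Σ b_i: (-431/308)·1 + (-39/44)·1 + 13/7·1 + 10/7·1 = 1 ✓
b·c: (-39/44)·22/9 + 13/7·2/3 + 10/7·1 = 1/2 ✓
b·c²: (-39/44)·484/81 + 13/7·4/9 + 10/7·1 = -575/189 ≠ 1/3 ⇒ order 2.
b·Ac: 13/7·11/27 + 10/7·194/21 = 18461/1323 ≠ 1/6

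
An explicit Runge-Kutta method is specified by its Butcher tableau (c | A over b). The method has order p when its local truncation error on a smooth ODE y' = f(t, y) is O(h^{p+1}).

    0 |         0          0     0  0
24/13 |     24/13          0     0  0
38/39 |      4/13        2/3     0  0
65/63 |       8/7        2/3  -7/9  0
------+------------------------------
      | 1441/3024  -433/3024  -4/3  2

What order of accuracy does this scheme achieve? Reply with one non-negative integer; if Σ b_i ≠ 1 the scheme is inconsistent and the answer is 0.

b = (1441/3024, -433/3024, -4/3, 2)
c = (0, 24/13, 38/39, 65/63)
Ac = (0, 0, 16/13, 166/351)
Σ b_i: 1441/3024·1 + (-433/3024)·1 + (-4/3)·1 + 2·1 = 1 ✓
b·c: (-433/3024)·24/13 + (-4/3)·38/39 + 2·65/63 = 1/2 ✓
b·c²: (-433/3024)·576/169 + (-4/3)·1444/1521 + 2·4225/3969 = 251630/670761 ≠ 1/3 ⇒ order 2.
b·Ac: (-4/3)·16/13 + 2·166/351 = -244/351 ≠ 1/6

2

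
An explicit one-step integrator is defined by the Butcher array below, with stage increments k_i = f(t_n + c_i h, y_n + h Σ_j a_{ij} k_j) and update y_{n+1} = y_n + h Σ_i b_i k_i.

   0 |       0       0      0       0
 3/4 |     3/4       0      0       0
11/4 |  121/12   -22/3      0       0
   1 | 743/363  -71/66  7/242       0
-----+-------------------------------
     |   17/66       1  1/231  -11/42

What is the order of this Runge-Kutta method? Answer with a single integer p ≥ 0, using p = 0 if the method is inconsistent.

b = (17/66, 1, 1/231, -11/42)
c = (0, 3/4, 11/4, 1)
Ac = (0, 0, -11/2, -8/11)
Σ b_i: 17/66·1 + 1·1 + 1/231·1 + (-11/42)·1 = 1 ✓
b·c: 1·3/4 + 1/231·11/4 + (-11/42)·1 = 1/2 ✓
b·c²: 1·9/16 + 1/231·121/16 + (-11/42)·1 = 1/3 ✓
b·Ac: 1/231·(-11/2) + (-11/42)·(-8/11) = 1/6 ✓
b·c³: 1·27/64 + 1/231·1331/64 + (-11/42)·1 = 1/4 ✓
b·(c∘Ac): 1/231·(-121/8) + (-11/42)·(-8/11) = 1/8 ✓
b·Ac²: 1/231·(-33/8) + (-11/42)·(-17/44) = 1/12 ✓
b·A²c: (-11/42)·(-7/44) = 1/24 ✓; 4 stages ⇒ order 4.

4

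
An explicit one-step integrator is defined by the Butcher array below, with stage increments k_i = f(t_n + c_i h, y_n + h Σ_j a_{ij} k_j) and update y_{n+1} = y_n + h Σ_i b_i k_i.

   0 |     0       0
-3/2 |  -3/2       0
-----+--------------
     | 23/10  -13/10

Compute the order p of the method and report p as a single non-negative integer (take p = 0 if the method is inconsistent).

b = (23/10, -13/10)
c = (0, -3/2)
Σ b_i: 23/10·1 + (-13/10)·1 = 1 ✓
b·c: (-13/10)·(-3/2) = 39/20 ≠ 1/2 ⇒ order 1.

1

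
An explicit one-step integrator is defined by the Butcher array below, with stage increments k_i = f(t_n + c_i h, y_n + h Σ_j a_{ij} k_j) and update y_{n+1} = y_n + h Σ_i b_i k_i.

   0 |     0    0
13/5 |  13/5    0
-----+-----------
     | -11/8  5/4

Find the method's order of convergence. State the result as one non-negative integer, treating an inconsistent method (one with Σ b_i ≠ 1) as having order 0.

0

b = (-11/8, 5/4)
c = (0, 13/5)
Σ b_i: (-11/8)·1 + 5/4·1 = -1/8 ≠ 1 ⇒ order 0.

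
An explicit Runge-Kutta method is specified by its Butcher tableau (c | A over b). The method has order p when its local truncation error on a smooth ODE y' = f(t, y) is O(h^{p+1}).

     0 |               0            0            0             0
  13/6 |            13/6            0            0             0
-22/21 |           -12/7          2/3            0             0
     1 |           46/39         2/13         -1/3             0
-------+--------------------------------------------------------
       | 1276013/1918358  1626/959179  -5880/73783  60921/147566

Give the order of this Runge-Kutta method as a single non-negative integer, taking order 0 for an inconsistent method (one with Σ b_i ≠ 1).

b = (1276013/1918358, 1626/959179, -5880/73783, 60921/147566)
c = (0, 13/6, -22/21, 1)
Ac = (0, 0, 13/9, 43/63)
Σ b_i: 1276013/1918358·1 + 1626/959179·1 + (-5880/73783)·1 + 60921/147566·1 = 1 ✓
b·c: 1626/959179·13/6 + (-5880/73783)·(-22/21) + 60921/147566·1 = 1/2 ✓
b·c²: 1626/959179·169/36 + (-5880/73783)·484/441 + 60921/147566·1 = 1/3 ✓
b·Ac: (-5880/73783)·13/9 + 60921/147566·43/63 = 1/6 ✓
b·c³: 1626/959179·2197/216 + (-5880/73783)·(-10648/9261) + 60921/147566·1 = 9700319/18593316 ≠ 1/4 ⇒ order 3.
b·(c∘Ac): (-5880/73783)·(-286/189) + 60921/147566·43/63 = 534389/1328094 ≠ 1/8
b·Ac²: (-5880/73783)·169/54 + 60921/147566·943/2646 = -1901717/18593316 ≠ 1/12
b·A²c: 60921/147566·(-13/27) = -87997/442698 ≠ 1/24

3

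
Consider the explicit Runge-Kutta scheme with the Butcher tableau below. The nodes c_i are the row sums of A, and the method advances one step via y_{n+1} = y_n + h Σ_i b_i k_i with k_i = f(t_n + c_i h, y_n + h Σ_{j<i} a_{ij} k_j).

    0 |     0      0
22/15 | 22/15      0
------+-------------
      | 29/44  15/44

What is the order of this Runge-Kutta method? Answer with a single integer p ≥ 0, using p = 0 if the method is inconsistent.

2

b = (29/44, 15/44)
c = (0, 22/15)
Σ b_i: 29/44·1 + 15/44·1 = 1 ✓
b·c: 15/44·22/15 = 1/2 ✓; 2 stages ⇒ order 2.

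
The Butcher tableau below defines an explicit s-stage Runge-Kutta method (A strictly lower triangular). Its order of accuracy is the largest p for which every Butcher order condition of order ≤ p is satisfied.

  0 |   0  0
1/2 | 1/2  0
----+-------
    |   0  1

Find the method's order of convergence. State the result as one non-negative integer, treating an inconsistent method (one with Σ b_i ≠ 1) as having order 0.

2

b = (0, 1)
c = (0, 1/2)
Σ b_i: 1·1 = 1 ✓
b·c: 1·1/2 = 1/2 ✓; 2 stages ⇒ order 2.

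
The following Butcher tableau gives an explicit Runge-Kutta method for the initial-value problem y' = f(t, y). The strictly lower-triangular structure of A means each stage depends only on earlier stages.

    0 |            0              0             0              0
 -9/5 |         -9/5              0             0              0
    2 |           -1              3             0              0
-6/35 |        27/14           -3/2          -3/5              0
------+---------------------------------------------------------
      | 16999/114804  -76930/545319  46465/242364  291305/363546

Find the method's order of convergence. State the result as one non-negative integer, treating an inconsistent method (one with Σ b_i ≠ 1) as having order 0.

b = (16999/114804, -76930/545319, 46465/242364, 291305/363546)
c = (0, -9/5, 2, -6/35)
Ac = (0, 0, -27/5, 3/2)
Σ b_i: 16999/114804·1 + (-76930/545319)·1 + 46465/242364·1 + 291305/363546·1 = 1 ✓
b·c: (-76930/545319)·(-9/5) + 46465/242364·2 + 291305/363546·(-6/35) = 1/2 ✓
b·c²: (-76930/545319)·81/25 + 46465/242364·4 + 291305/363546·36/1225 = 1/3 ✓
b·Ac: 46465/242364·(-27/5) + 291305/363546·3/2 = 1/6 ✓
b·c³: (-76930/545319)·(-729/125) + 46465/242364·8 + 291305/363546·(-216/42875) = 1312832/558075 ≠ 1/4 ⇒ order 3.
b·(c∘Ac): 46465/242364·(-54/5) + 291305/363546·(-9/35) = -2420/1063 ≠ 1/8
b·Ac²: 46465/242364·243/25 + 291305/363546·(-363/50) = -126089/31890 ≠ 1/12
b·A²c: 291305/363546·81/25 = 524349/201970 ≠ 1/24

3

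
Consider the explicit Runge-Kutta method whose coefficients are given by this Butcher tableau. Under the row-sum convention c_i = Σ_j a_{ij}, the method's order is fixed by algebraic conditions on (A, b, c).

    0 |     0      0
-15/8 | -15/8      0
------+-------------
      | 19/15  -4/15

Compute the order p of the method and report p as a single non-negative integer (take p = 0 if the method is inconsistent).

b = (19/15, -4/15)
c = (0, -15/8)
Σ b_i: 19/15·1 + (-4/15)·1 = 1 ✓
b·c: (-4/15)·(-15/8) = 1/2 ✓; 2 stages ⇒ order 2.

2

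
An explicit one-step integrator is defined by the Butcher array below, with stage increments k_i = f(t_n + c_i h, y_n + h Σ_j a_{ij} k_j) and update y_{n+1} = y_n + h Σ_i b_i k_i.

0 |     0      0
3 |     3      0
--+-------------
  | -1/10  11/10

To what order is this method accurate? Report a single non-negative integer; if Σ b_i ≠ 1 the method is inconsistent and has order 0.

1

b = (-1/10, 11/10)
c = (0, 3)
Σ b_i: (-1/10)·1 + 11/10·1 = 1 ✓
b·c: 11/10·3 = 33/10 ≠ 1/2 ⇒ order 1.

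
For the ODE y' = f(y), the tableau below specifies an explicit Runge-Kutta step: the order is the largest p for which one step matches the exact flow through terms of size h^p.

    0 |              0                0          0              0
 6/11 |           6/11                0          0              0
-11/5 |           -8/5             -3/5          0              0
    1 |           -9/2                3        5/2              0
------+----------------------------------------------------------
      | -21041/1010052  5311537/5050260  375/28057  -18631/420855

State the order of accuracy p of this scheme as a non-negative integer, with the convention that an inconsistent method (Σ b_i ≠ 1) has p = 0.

3

b = (-21041/1010052, 5311537/5050260, 375/28057, -18631/420855)
c = (0, 6/11, -11/5, 1)
Ac = (0, 0, -18/55, -85/22)
Σ b_i: (-21041/1010052)·1 + 5311537/5050260·1 + 375/28057·1 + (-18631/420855)·1 = 1 ✓
b·c: 5311537/5050260·6/11 + 375/28057·(-11/5) + (-18631/420855)·1 = 1/2 ✓
b·c²: 5311537/5050260·36/121 + 375/28057·121/25 + (-18631/420855)·1 = 1/3 ✓
b·Ac: 375/28057·(-18/55) + (-18631/420855)·(-85/22) = 1/6 ✓
b·c³: 5311537/5050260·216/1331 + 375/28057·(-1331/125) + (-18631/420855)·1 = -14728/925881 ≠ 1/4 ⇒ order 3.
b·(c∘Ac): 375/28057·18/25 + (-18631/420855)·(-85/22) = 334547/1851762 ≠ 1/8
b·Ac²: 375/28057·(-108/605) + (-18631/420855)·15721/1210 = -26737541/46294050 ≠ 1/12
b·A²c: (-18631/420855)·(-9/11) = 55893/1543135 ≠ 1/24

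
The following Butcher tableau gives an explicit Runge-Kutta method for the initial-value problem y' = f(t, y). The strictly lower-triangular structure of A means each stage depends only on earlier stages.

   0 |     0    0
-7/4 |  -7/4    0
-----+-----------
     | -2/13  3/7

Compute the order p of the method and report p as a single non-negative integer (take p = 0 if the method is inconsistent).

0

b = (-2/13, 3/7)
c = (0, -7/4)
Σ b_i: (-2/13)·1 + 3/7·1 = 25/91 ≠ 1 ⇒ order 0.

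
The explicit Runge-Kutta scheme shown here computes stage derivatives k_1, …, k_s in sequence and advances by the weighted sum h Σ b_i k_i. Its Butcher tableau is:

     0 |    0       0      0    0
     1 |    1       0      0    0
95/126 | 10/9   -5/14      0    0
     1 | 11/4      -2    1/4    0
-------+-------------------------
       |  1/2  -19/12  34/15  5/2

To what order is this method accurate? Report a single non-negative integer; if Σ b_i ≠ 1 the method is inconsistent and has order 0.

b = (1/2, -19/12, 34/15, 5/2)
c = (0, 1, 95/126, 1)
Ac = (0, 0, -5/14, -913/504)
Σ b_i: 1/2·1 + (-19/12)·1 + 34/15·1 + 5/2·1 = 221/60 ≠ 1 ⇒ order 0.

0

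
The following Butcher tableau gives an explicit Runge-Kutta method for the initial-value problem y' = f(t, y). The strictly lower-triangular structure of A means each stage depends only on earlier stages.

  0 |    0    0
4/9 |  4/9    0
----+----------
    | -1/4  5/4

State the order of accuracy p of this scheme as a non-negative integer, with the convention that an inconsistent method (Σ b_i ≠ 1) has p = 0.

b = (-1/4, 5/4)
c = (0, 4/9)
Σ b_i: (-1/4)·1 + 5/4·1 = 1 ✓
b·c: 5/4·4/9 = 5/9 ≠ 1/2 ⇒ order 1.

1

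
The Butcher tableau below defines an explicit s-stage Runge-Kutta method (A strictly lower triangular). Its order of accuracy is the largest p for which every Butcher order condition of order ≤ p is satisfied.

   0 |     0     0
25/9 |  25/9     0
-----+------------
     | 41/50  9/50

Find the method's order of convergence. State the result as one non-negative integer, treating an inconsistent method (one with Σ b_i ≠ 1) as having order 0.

b = (41/50, 9/50)
c = (0, 25/9)
Σ b_i: 41/50·1 + 9/50·1 = 1 ✓
b·c: 9/50·25/9 = 1/2 ✓; 2 stages ⇒ order 2.

2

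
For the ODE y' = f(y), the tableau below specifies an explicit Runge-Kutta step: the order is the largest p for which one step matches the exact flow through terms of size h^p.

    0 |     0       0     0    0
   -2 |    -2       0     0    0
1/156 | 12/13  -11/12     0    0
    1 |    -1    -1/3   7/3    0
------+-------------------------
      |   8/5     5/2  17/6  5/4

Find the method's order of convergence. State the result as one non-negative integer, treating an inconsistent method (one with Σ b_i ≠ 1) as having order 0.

0

b = (8/5, 5/2, 17/6, 5/4)
c = (0, -2, 1/156, 1)
Ac = (0, 0, 11/6, 319/468)
Σ b_i: 8/5·1 + 5/2·1 + 17/6·1 + 5/4·1 = 491/60 ≠ 1 ⇒ order 0.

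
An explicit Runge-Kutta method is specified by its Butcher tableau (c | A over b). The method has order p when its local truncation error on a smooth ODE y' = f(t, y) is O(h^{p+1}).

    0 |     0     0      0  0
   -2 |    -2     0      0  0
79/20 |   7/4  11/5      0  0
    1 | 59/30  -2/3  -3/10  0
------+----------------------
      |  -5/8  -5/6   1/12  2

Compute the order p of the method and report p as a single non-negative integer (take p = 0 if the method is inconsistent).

b = (-5/8, -5/6, 1/12, 2)
c = (0, -2, 79/20, 1)
Ac = (0, 0, -22/5, 89/600)
Σ b_i: (-5/8)·1 + (-5/6)·1 + 1/12·1 + 2·1 = 5/8 ≠ 1 ⇒ order 0.

0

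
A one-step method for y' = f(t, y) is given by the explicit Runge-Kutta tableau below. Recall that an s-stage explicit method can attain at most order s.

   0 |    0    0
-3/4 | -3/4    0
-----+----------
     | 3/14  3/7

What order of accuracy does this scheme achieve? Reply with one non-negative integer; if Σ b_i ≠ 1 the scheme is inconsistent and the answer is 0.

0

b = (3/14, 3/7)
c = (0, -3/4)
Σ b_i: 3/14·1 + 3/7·1 = 9/14 ≠ 1 ⇒ order 0.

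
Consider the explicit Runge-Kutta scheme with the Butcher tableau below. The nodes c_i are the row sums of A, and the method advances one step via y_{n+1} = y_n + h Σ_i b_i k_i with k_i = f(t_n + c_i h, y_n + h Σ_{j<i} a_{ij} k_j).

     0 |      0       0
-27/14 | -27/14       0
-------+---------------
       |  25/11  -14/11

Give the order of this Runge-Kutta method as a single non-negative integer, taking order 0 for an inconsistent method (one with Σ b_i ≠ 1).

b = (25/11, -14/11)
c = (0, -27/14)
Σ b_i: 25/11·1 + (-14/11)·1 = 1 ✓
b·c: (-14/11)·(-27/14) = 27/11 ≠ 1/2 ⇒ order 1.

1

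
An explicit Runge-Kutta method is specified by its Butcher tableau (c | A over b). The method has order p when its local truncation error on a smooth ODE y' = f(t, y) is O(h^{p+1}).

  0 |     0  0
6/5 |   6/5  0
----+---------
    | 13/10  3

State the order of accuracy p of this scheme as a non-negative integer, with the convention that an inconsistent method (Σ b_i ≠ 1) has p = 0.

b = (13/10, 3)
c = (0, 6/5)
Σ b_i: 13/10·1 + 3·1 = 43/10 ≠ 1 ⇒ order 0.

0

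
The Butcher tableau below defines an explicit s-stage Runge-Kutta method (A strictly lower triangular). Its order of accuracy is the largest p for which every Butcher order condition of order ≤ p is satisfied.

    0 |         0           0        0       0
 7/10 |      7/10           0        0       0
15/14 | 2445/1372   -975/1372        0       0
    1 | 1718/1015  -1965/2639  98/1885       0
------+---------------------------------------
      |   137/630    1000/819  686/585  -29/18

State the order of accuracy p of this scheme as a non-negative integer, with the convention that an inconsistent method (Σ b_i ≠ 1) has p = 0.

4

b = (137/630, 1000/819, 686/585, -29/18)
c = (0, 7/10, 15/14, 1)
Ac = (0, 0, -195/392, -27/58)
Σ b_i: 137/630·1 + 1000/819·1 + 686/585·1 + (-29/18)·1 = 1 ✓
b·c: 1000/819·7/10 + 686/585·15/14 + (-29/18)·1 = 1/2 ✓
b·c²: 1000/819·49/100 + 686/585·225/196 + (-29/18)·1 = 1/3 ✓
b·Ac: 686/585·(-195/392) + (-29/18)·(-27/58) = 1/6 ✓
b·c³: 1000/819·343/1000 + 686/585·3375/2744 + (-29/18)·1 = 1/4 ✓
b·(c∘Ac): 686/585·(-2925/5488) + (-29/18)·(-27/58) = 1/8 ✓
b·Ac²: 686/585·(-39/112) + (-29/18)·(-177/580) = 1/12 ✓
b·A²c: (-29/18)·(-3/116) = 1/24 ✓; 4 stages ⇒ order 4.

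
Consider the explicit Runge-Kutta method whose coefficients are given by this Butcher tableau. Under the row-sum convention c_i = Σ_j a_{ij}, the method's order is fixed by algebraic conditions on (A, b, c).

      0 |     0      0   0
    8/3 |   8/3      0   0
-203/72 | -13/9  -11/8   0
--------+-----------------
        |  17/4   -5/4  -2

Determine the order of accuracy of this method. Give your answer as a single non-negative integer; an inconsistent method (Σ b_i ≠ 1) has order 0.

1

b = (17/4, -5/4, -2)
c = (0, 8/3, -203/72)
Ac = (0, 0, -11/3)
Σ b_i: 17/4·1 + (-5/4)·1 + (-2)·1 = 1 ✓
b·c: (-5/4)·8/3 + (-2)·(-203/72) = 83/36 ≠ 1/2 ⇒ order 1.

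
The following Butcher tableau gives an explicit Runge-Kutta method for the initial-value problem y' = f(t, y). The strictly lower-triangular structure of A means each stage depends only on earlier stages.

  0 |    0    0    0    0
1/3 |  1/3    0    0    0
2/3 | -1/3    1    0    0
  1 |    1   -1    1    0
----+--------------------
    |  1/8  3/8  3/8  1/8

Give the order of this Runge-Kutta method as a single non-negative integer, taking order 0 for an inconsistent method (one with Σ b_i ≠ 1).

4

b = (1/8, 3/8, 3/8, 1/8)
c = (0, 1/3, 2/3, 1)
Ac = (0, 0, 1/3, 1/3)
Σ b_i: 1/8·1 + 3/8·1 + 3/8·1 + 1/8·1 = 1 ✓
b·c: 3/8·1/3 + 3/8·2/3 + 1/8·1 = 1/2 ✓
b·c²: 3/8·1/9 + 3/8·4/9 + 1/8·1 = 1/3 ✓
b·Ac: 3/8·1/3 + 1/8·1/3 = 1/6 ✓
b·c³: 3/8·1/27 + 3/8·8/27 + 1/8·1 = 1/4 ✓
b·(c∘Ac): 3/8·2/9 + 1/8·1/3 = 1/8 ✓
b·Ac²: 3/8·1/9 + 1/8·1/3 = 1/12 ✓
b·A²c: 1/8·1/3 = 1/24 ✓; 4 stages ⇒ order 4.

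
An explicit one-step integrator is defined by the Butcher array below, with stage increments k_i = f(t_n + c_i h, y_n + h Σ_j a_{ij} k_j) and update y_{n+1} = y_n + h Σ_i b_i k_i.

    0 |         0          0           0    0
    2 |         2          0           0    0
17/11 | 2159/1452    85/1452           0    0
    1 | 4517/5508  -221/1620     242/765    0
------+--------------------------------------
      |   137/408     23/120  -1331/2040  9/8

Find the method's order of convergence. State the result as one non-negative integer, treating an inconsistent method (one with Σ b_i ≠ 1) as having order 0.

4

b = (137/408, 23/120, -1331/2040, 9/8)
c = (0, 2, 17/11, 1)
Ac = (0, 0, 85/726, 35/162)
Σ b_i: 137/408·1 + 23/120·1 + (-1331/2040)·1 + 9/8·1 = 1 ✓
b·c: 23/120·2 + (-1331/2040)·17/11 + 9/8·1 = 1/2 ✓
b·c²: 23/120·4 + (-1331/2040)·289/121 + 9/8·1 = 1/3 ✓
b·Ac: (-1331/2040)·85/726 + 9/8·35/162 = 1/6 ✓
b·c³: 23/120·8 + (-1331/2040)·4913/1331 + 9/8·1 = 1/4 ✓
b·(c∘Ac): (-1331/2040)·1445/7986 + 9/8·35/162 = 1/8 ✓
b·Ac²: (-1331/2040)·85/363 + 9/8·17/81 = 1/12 ✓
b·A²c: 9/8·1/27 = 1/24 ✓; 4 stages ⇒ order 4.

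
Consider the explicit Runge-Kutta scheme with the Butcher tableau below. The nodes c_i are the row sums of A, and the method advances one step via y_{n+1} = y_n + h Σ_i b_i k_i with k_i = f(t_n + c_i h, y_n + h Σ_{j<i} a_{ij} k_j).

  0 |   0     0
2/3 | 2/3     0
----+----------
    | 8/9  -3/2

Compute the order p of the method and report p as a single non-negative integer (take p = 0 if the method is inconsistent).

0

b = (8/9, -3/2)
c = (0, 2/3)
Σ b_i: 8/9·1 + (-3/2)·1 = -11/18 ≠ 1 ⇒ order 0.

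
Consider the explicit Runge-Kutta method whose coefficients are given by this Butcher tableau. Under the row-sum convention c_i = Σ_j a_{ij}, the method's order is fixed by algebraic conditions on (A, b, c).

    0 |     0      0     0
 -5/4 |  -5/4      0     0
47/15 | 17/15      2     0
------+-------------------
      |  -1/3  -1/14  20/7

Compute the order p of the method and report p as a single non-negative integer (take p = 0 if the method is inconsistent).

0

b = (-1/3, -1/14, 20/7)
c = (0, -5/4, 47/15)
Ac = (0, 0, -5/2)
Σ b_i: (-1/3)·1 + (-1/14)·1 + 20/7·1 = 103/42 ≠ 1 ⇒ order 0.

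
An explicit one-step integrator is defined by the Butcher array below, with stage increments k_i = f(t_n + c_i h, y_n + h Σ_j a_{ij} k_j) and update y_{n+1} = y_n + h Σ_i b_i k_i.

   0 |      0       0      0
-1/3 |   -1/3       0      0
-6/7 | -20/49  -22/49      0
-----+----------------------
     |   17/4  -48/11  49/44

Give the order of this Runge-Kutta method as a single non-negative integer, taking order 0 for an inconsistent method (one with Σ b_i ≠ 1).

3

b = (17/4, -48/11, 49/44)
c = (0, -1/3, -6/7)
Ac = (0, 0, 22/147)
Σ b_i: 17/4·1 + (-48/11)·1 + 49/44·1 = 1 ✓
b·c: (-48/11)·(-1/3) + 49/44·(-6/7) = 1/2 ✓
b·c²: (-48/11)·1/9 + 49/44·36/49 = 1/3 ✓
b·Ac: 49/44·22/147 = 1/6 ✓; 3 stages ⇒ order 3.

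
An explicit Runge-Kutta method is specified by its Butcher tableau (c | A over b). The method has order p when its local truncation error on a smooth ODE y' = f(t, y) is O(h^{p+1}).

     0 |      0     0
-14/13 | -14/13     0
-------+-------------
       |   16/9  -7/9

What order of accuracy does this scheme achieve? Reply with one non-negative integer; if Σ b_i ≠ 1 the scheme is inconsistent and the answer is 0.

1

b = (16/9, -7/9)
c = (0, -14/13)
Σ b_i: 16/9·1 + (-7/9)·1 = 1 ✓
b·c: (-7/9)·(-14/13) = 98/117 ≠ 1/2 ⇒ order 1.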